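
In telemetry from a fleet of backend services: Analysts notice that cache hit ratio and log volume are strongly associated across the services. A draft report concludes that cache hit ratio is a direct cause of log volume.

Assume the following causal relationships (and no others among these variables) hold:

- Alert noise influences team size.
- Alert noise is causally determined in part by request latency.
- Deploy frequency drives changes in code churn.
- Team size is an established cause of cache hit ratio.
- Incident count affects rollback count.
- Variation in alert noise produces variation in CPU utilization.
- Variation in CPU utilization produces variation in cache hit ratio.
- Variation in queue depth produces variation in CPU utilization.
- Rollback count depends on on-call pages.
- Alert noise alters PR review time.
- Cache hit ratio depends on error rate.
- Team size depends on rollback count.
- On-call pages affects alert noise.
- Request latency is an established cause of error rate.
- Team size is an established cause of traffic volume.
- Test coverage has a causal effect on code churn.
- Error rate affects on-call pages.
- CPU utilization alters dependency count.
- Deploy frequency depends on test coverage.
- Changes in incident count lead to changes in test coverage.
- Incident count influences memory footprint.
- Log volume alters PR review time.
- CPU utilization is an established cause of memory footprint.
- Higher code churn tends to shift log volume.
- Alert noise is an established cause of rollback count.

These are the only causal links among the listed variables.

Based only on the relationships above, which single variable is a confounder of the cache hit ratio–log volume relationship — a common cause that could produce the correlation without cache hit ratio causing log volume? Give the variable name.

incident count

Incident count has a causal path to cache hit ratio (incident count → rollback count → team size → cache hit ratio) and a separate causal path to log volume (incident count → test coverage → code churn → log volume), so it is a common cause of both.
No stated relationship gives cache hit ratio a causal route to log volume, so the correlation is explained by the shared upstream cause rather than a direct effect.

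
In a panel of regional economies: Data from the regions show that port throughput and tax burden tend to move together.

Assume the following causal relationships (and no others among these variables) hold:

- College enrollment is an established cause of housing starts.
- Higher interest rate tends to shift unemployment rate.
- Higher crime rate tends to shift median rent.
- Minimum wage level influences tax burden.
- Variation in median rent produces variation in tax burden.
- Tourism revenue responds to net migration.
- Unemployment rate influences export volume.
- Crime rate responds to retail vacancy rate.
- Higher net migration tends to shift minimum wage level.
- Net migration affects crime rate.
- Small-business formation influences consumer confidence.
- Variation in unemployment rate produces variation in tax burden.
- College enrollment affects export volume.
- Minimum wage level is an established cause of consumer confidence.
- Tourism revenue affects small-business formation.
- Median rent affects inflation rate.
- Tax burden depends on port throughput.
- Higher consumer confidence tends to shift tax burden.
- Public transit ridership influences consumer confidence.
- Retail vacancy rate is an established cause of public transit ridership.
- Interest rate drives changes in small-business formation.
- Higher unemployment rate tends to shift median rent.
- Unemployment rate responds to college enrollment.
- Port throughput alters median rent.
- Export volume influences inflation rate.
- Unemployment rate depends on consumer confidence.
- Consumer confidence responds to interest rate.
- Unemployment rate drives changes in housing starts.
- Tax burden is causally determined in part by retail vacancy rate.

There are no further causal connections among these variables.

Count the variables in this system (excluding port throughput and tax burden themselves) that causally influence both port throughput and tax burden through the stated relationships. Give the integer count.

No listed variable has a causal path to both port throughput and tax burden, so there are no common causes.

0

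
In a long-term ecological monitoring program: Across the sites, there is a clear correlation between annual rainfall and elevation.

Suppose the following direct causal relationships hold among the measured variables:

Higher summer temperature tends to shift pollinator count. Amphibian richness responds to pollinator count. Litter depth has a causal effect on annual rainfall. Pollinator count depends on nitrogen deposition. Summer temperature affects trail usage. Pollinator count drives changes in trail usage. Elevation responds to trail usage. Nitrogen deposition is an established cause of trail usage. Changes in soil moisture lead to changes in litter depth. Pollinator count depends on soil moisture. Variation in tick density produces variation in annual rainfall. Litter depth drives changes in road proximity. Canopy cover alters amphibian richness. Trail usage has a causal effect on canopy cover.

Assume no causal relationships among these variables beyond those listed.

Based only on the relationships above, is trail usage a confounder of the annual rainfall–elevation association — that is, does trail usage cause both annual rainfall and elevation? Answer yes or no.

no

Trail usage has no stated causal path to annual rainfall. A confounder must cause both variables, so trail usage does not qualify.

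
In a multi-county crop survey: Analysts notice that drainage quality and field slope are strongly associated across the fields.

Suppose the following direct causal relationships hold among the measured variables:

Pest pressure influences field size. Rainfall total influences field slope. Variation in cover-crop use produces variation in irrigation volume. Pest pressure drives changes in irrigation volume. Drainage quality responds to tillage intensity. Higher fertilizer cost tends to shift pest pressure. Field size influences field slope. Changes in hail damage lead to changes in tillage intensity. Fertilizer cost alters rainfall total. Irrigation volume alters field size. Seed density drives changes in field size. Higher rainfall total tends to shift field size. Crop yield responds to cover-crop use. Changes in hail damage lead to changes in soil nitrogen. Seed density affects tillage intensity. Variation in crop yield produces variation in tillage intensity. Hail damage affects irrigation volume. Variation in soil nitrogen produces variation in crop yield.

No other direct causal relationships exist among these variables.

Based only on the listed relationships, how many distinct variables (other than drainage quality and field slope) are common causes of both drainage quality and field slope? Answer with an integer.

The common causes are: cover-crop use (to drainage quality via cover-crop use → crop yield → tillage intensity → drainage quality; to field slope via cover-crop use → irrigation volume → field size → field slope); hail damage (to drainage quality via hail damage → tillage intensity → drainage quality; to field slope via hail damage → irrigation volume → field size → field slope); seed density (to drainage quality via seed density → tillage intensity → drainage quality; to field slope via seed density → field size → field slope).
Every other variable lacks a causal path to at least one of drainage quality and field slope.

3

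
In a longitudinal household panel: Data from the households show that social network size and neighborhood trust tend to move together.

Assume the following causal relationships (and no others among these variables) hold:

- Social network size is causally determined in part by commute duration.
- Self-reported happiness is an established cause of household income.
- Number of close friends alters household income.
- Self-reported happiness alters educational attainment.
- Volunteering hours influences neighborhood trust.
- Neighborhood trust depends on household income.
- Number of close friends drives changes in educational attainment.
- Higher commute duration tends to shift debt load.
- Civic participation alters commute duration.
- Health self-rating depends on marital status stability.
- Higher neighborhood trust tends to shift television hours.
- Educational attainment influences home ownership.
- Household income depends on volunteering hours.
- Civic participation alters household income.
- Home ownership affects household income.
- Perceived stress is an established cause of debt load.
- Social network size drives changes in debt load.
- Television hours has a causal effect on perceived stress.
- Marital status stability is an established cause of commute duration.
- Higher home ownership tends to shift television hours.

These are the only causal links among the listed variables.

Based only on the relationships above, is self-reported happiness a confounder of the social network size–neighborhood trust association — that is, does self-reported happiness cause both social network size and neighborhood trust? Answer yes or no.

Self-reported happiness has no stated causal path to social network size. A confounder must cause both variables, so self-reported happiness does not qualify.

no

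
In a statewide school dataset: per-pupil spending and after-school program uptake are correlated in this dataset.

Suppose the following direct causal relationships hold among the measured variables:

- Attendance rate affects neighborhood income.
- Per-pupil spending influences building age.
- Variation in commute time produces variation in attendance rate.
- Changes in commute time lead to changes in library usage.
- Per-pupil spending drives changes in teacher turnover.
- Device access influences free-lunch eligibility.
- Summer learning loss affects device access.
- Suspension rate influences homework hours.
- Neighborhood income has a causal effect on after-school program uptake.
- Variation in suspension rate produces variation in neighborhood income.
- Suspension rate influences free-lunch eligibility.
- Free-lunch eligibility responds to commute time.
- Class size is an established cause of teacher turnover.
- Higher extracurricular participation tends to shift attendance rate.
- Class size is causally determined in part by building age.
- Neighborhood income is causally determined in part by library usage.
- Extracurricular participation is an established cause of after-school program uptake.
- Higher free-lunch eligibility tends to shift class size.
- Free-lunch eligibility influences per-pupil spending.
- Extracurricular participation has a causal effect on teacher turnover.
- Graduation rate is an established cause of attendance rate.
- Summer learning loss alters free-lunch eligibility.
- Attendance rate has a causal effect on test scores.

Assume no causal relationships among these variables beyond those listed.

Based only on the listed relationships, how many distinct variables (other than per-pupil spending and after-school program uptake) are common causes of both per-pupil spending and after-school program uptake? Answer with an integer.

The common causes are: commute time (to per-pupil spending via commute time → free-lunch eligibility → per-pupil spending; to after-school program uptake via commute time → attendance rate → neighborhood income → after-school program uptake); suspension rate (to per-pupil spending via suspension rate → free-lunch eligibility → per-pupil spending; to after-school program uptake via suspension rate → neighborhood income → after-school program uptake).
Every other variable lacks a causal path to at least one of per-pupil spending and after-school program uptake.

2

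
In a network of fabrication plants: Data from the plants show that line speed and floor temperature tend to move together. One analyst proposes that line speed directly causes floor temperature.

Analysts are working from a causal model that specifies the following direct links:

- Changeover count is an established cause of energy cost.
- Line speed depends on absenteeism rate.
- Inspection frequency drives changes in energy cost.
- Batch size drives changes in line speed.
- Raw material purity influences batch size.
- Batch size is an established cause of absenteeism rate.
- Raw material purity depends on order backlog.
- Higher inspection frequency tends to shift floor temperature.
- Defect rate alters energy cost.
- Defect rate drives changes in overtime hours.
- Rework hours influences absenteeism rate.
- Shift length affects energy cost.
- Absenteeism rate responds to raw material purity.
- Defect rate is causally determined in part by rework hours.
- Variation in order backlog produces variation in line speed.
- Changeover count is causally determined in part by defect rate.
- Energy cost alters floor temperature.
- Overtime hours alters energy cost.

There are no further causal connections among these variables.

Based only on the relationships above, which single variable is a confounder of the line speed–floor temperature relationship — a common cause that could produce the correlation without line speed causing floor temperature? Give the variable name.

rework hours

Rework hours has a causal path to line speed (rework hours → absenteeism rate → line speed) and a separate causal path to floor temperature (rework hours → defect rate → energy cost → floor temperature), so it is a common cause of both.
No stated relationship gives line speed a causal route to floor temperature, so the correlation is explained by the shared upstream cause rather than a direct effect.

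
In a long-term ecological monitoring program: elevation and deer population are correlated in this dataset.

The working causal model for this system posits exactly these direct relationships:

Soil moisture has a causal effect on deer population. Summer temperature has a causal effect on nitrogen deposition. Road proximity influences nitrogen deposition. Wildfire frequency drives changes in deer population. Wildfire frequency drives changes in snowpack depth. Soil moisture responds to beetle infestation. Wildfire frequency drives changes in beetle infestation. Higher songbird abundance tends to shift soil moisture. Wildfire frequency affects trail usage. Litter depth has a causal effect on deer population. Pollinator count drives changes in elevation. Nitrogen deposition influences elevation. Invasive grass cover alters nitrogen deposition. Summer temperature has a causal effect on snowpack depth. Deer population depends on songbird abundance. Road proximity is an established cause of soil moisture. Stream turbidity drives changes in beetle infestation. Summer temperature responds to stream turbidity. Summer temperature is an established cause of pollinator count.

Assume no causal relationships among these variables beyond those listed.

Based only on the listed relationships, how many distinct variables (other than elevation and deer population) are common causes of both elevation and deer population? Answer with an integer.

2

The common causes are: road proximity (to elevation via road proximity → nitrogen deposition → elevation; to deer population via road proximity → soil moisture → deer population); stream turbidity (to elevation via stream turbidity → summer temperature → pollinator count → elevation; to deer population via stream turbidity → beetle infestation → soil moisture → deer population).
Every other variable lacks a causal path to at least one of elevation and deer population.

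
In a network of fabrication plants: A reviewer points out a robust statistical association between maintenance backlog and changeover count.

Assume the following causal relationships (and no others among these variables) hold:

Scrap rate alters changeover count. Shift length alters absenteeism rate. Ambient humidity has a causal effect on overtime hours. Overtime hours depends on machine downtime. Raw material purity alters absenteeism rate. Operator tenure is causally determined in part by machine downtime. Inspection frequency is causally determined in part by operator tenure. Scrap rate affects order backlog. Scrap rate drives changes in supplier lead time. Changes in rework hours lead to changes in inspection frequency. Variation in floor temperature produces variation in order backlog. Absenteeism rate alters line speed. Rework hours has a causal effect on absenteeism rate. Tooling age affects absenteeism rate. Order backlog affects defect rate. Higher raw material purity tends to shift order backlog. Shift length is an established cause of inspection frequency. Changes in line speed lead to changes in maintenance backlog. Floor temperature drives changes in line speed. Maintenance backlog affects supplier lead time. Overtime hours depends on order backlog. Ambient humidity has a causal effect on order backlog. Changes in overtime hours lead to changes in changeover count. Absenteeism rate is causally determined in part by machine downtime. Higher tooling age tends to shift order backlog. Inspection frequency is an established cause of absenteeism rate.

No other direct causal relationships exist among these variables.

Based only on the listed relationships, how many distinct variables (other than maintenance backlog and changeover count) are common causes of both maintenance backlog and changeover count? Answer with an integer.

The common causes are: floor temperature (to maintenance backlog via floor temperature → line speed → maintenance backlog; to changeover count via floor temperature → order backlog → overtime hours → changeover count); machine downtime (to maintenance backlog via machine downtime → absenteeism rate → line speed → maintenance backlog; to changeover count via machine downtime → overtime hours → changeover count); raw material purity (to maintenance backlog via raw material purity → absenteeism rate → line speed → maintenance backlog; to changeover count via raw material purity → order backlog → overtime hours → changeover count); tooling age (to maintenance backlog via tooling age → absenteeism rate → line speed → maintenance backlog; to changeover count via tooling age → order backlog → overtime hours → changeover count).
Every other variable lacks a causal path to at least one of maintenance backlog and changeover count.

4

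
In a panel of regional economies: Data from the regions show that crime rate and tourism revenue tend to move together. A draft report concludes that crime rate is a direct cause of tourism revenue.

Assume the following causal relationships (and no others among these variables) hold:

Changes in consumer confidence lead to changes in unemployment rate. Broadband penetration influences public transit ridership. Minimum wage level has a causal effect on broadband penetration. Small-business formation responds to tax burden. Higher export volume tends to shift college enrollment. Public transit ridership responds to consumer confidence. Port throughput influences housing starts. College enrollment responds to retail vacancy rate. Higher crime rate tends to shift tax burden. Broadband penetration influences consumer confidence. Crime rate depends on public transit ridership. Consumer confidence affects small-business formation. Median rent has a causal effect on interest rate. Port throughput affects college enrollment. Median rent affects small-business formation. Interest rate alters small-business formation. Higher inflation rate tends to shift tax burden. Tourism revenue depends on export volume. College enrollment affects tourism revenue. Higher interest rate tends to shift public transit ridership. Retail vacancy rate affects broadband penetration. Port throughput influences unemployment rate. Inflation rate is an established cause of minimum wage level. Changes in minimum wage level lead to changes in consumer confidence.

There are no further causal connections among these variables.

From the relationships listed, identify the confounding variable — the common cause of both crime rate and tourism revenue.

Retail vacancy rate has a causal path to crime rate (retail vacancy rate → broadband penetration → public transit ridership → crime rate) and a separate causal path to tourism revenue (retail vacancy rate → college enrollment → tourism revenue), so it is a common cause of both.
No stated relationship gives crime rate a causal route to tourism revenue, so the correlation is explained by the shared upstream cause rather than a direct effect.

retail vacancy rate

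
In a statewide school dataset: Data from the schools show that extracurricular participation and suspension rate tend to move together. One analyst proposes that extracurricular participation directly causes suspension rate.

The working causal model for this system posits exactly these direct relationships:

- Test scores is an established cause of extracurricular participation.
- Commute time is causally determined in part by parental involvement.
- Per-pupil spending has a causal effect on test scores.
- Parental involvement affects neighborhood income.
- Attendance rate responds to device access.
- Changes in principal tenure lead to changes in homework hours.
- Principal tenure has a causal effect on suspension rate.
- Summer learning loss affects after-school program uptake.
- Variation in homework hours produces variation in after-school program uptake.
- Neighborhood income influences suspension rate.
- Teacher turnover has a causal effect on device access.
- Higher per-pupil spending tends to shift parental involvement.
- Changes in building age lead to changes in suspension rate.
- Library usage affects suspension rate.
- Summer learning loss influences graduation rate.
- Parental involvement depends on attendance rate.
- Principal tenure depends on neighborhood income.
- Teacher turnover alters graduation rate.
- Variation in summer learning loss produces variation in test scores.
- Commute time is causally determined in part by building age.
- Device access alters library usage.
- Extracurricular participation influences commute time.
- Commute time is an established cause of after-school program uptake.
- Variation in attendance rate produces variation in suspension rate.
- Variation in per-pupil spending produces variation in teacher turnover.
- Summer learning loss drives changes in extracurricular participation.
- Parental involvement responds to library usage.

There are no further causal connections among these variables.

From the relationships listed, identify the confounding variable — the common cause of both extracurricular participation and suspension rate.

per-pupil spending

Per-pupil spending has a causal path to extracurricular participation (per-pupil spending → test scores → extracurricular participation) and a separate causal path to suspension rate (per-pupil spending → parental involvement → neighborhood income → suspension rate), so it is a common cause of both.
No stated relationship gives extracurricular participation a causal route to suspension rate, so the correlation is explained by the shared upstream cause rather than a direct effect.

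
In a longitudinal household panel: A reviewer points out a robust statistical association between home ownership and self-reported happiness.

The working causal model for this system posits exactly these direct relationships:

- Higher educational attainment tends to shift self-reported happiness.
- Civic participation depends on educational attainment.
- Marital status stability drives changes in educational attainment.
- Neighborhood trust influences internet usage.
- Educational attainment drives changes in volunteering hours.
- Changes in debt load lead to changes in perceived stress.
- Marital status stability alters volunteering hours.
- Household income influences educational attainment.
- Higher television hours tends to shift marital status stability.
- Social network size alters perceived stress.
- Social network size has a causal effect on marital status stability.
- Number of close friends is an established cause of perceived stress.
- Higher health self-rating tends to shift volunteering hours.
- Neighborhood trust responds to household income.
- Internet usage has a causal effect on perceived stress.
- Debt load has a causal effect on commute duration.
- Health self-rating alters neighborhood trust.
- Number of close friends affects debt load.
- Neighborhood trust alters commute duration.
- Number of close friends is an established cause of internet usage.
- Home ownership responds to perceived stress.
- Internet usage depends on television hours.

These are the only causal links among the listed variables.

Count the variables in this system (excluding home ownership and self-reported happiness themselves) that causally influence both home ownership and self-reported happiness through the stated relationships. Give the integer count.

The common causes are: household income (to home ownership via household income → neighborhood trust → internet usage → perceived stress → home ownership; to self-reported happiness via household income → educational attainment → self-reported happiness); social network size (to home ownership via social network size → perceived stress → home ownership; to self-reported happiness via social network size → marital status stability → educational attainment → self-reported happiness); television hours (to home ownership via television hours → internet usage → perceived stress → home ownership; to self-reported happiness via television hours → marital status stability → educational attainment → self-reported happiness).
Every other variable lacks a causal path to at least one of home ownership and self-reported happiness.

3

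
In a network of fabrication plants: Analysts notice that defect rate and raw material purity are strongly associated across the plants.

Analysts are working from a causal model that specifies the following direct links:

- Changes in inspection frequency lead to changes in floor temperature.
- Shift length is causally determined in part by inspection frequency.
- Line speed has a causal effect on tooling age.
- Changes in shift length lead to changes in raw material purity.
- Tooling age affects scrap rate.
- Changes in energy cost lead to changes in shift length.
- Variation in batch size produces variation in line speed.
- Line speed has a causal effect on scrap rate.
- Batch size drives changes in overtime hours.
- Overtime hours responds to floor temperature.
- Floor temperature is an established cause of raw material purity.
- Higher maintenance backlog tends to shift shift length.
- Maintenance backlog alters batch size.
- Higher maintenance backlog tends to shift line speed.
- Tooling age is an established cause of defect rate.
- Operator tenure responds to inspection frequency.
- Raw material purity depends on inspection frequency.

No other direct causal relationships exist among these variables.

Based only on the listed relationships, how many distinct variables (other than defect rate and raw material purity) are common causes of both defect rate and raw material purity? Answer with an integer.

1

The common causes are: maintenance backlog (to defect rate via maintenance backlog → line speed → tooling age → defect rate; to raw material purity via maintenance backlog → shift length → raw material purity).
Every other variable lacks a causal path to at least one of defect rate and raw material purity.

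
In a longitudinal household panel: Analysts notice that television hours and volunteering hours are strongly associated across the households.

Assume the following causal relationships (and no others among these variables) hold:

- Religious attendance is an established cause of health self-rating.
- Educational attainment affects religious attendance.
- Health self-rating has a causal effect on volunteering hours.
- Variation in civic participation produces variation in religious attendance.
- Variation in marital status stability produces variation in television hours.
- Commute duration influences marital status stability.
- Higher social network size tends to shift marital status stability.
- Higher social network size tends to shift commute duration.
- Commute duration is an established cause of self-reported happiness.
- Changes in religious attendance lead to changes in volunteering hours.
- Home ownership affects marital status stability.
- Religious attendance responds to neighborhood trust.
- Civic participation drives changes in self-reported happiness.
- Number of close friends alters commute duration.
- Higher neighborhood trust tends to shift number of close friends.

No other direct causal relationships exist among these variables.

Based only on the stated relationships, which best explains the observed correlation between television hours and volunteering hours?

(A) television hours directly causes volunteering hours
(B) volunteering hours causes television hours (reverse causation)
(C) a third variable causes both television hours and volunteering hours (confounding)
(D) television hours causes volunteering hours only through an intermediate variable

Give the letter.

C

Neighborhood trust causes television hours (neighborhood trust → number of close friends → commute duration → marital status stability → television hours) and volunteering hours (neighborhood trust → religious attendance → volunteering hours) — a common cause creating the correlation.
There is no stated path from television hours to volunteering hours or from volunteering hours to television hours, so neither direct nor reverse causation applies.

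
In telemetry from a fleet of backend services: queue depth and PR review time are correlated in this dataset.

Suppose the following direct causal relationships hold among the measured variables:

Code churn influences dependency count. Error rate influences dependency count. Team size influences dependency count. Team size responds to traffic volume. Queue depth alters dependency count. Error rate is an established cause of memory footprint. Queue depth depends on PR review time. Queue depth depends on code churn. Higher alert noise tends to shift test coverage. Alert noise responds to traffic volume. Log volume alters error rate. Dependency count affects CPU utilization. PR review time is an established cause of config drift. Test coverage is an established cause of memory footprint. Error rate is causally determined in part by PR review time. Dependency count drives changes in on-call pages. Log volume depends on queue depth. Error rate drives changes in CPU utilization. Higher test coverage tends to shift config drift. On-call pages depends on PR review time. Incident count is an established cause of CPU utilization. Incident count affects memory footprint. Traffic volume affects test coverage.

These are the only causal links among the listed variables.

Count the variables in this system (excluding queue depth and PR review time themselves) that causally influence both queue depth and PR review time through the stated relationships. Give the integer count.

0

No listed variable has a causal path to both queue depth and PR review time, so there are no common causes.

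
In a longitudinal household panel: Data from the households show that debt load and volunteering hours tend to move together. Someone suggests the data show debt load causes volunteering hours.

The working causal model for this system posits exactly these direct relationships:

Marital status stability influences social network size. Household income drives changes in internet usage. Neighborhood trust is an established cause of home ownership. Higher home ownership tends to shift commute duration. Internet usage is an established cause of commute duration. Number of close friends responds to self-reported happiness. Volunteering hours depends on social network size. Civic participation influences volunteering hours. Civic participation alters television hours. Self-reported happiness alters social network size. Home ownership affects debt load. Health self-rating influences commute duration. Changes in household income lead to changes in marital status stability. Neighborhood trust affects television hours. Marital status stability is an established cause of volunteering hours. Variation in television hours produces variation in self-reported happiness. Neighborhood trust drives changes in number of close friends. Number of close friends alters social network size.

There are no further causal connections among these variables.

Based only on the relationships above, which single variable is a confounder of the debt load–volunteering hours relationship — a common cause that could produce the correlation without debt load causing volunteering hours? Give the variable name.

neighborhood trust

Neighborhood trust has a causal path to debt load (neighborhood trust → home ownership → debt load) and a separate causal path to volunteering hours (neighborhood trust → number of close friends → social network size → volunteering hours), so it is a common cause of both.
No stated relationship gives debt load a causal route to volunteering hours, so the correlation is explained by the shared upstream cause rather than a direct effect.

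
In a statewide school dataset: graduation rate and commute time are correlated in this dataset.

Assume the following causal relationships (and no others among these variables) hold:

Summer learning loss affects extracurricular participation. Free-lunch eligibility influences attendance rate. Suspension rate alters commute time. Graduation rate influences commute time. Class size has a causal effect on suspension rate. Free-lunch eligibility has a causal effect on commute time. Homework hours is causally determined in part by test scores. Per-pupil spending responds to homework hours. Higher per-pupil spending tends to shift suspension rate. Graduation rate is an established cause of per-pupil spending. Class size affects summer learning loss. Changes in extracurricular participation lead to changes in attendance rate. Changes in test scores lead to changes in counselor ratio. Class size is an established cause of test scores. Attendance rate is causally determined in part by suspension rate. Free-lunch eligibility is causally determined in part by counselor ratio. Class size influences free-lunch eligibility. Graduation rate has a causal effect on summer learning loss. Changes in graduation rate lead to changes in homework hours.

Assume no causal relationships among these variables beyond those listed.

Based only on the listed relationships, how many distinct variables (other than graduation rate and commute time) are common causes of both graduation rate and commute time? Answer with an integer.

0

No listed variable has a causal path to both graduation rate and commute time, so there are no common causes.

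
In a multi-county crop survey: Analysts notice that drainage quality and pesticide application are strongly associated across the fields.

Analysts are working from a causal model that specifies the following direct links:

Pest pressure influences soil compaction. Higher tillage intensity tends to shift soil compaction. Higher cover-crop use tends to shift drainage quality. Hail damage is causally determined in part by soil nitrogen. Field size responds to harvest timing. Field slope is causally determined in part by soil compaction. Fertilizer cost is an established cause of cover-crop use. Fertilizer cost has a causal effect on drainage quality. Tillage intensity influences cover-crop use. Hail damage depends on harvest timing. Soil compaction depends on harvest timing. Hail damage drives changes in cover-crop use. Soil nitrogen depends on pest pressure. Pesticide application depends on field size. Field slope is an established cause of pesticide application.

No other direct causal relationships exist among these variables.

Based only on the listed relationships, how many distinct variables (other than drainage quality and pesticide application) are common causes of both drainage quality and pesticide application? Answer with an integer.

3

The common causes are: harvest timing (to drainage quality via harvest timing → hail damage → cover-crop use → drainage quality; to pesticide application via harvest timing → field size → pesticide application); pest pressure (to drainage quality via pest pressure → soil nitrogen → hail damage → cover-crop use → drainage quality; to pesticide application via pest pressure → soil compaction → field slope → pesticide application); tillage intensity (to drainage quality via tillage intensity → cover-crop use → drainage quality; to pesticide application via tillage intensity → soil compaction → field slope → pesticide application).
Every other variable lacks a causal path to at least one of drainage quality and pesticide application.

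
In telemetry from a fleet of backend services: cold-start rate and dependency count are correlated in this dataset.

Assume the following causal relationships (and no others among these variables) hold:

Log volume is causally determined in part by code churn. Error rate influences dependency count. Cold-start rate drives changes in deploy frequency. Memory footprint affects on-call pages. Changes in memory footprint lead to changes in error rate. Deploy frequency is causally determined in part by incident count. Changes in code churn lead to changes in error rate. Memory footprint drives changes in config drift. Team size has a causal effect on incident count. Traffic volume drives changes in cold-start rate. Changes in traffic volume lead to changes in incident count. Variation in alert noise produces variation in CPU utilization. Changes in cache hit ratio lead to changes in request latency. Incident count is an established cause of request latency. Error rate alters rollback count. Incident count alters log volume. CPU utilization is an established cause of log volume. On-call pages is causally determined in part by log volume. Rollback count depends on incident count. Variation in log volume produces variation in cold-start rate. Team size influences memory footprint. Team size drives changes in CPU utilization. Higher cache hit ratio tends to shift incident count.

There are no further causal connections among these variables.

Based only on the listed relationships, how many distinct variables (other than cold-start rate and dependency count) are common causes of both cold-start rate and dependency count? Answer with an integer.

2

The common causes are: code churn (to cold-start rate via code churn → log volume → cold-start rate; to dependency count via code churn → error rate → dependency count); team size (to cold-start rate via team size → CPU utilization → log volume → cold-start rate; to dependency count via team size → memory footprint → error rate → dependency count).
Every other variable lacks a causal path to at least one of cold-start rate and dependency count.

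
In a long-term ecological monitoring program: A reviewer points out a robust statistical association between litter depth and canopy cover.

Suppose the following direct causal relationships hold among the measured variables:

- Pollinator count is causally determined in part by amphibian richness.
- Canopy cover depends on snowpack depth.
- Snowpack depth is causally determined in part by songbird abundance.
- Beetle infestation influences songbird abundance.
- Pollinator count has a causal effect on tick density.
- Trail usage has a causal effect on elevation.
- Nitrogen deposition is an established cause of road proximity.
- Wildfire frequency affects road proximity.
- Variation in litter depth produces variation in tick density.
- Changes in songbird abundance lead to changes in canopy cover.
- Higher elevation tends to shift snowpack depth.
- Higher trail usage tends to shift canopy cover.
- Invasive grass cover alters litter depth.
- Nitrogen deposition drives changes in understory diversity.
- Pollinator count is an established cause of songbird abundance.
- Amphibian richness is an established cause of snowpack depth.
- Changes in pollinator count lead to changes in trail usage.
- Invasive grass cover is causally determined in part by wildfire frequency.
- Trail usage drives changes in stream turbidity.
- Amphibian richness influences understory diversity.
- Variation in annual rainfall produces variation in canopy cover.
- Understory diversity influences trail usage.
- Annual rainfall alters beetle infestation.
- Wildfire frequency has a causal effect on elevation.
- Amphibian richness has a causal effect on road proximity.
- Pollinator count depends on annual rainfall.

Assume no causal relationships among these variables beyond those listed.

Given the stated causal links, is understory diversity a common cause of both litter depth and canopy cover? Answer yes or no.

Understory diversity has no stated causal path to litter depth. A confounder must cause both variables, so understory diversity does not qualify.

no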